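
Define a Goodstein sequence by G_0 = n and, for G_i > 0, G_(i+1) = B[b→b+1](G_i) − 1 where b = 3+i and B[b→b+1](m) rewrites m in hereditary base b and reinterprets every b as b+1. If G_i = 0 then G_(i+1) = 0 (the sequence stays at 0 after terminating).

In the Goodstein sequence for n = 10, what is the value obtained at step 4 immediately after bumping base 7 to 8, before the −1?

base 3: 10 = 3^2 + 1; at 4: 4^2 + 1 = 17; next = 16
base 4: 16 = 4^2; at 5: 5^2 = 25; next = 24
base 5: 24 = 4·5 + 4; at 6: 4·6 + 4 = 28; next = 27
base 6: 27 = 4·6 + 3; at 7: 4·7 + 3 = 31; next = 30
base 7: 30 = 4·7 + 2; at 8: 4·8 + 2 = 34; next = 33

34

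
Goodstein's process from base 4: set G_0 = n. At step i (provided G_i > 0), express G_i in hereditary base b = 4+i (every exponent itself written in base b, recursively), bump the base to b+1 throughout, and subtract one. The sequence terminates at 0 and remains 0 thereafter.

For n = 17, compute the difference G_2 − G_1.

step 0: 17 = 4^2 + 1; sub 5 for 4: 5^2 + 1; = 26; G_1 = 26−1 = 25
step 1: 25 = 5^2; sub 6 for 5: 6^2; = 36; G_2 = 36−1 = 35

10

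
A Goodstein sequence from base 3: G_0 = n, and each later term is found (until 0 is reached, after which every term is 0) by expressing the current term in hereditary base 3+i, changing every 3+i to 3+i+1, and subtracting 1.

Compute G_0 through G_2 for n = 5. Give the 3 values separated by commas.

5, 5, 5

G_0=5  [base 3] 3 + 2  →[3↦4]→  4 + 2 = 6  −1 ⇒ G_1=5
G_1=5  [base 4] 4 + 1  →[4↦5]→  5 + 1 = 6  −1 ⇒ G_2=5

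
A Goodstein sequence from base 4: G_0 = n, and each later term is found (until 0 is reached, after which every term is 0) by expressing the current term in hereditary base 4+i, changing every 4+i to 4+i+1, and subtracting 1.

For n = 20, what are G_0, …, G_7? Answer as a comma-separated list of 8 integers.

G_0=20  [base 4] 4^2 + 4  →[4↦5]→  5^2 + 5 = 30  −1 ⇒ G_1=29
G_1=29  [base 5] 5^2 + 4  →[5↦6]→  6^2 + 4 = 40  −1 ⇒ G_2=39
G_2=39  [base 6] 6^2 + 3  →[6↦7]→  7^2 + 3 = 52  −1 ⇒ G_3=51
G_3=51  [base 7] 7^2 + 2  →[7↦8]→  8^2 + 2 = 66  −1 ⇒ G_4=65
G_4=65  [base 8] 8^2 + 1  →[8↦9]→  9^2 + 1 = 82  −1 ⇒ G_5=81
G_5=81  [base 9] 9^2  →[9↦10]→  10^2 = 100  −1 ⇒ G_6=99
G_6=99  [base 10] 9·10 + 9  →[10↦11]→  9·11 + 9 = 108  −1 ⇒ G_7=107

20, 29, 39, 51, 65, 81, 99, 107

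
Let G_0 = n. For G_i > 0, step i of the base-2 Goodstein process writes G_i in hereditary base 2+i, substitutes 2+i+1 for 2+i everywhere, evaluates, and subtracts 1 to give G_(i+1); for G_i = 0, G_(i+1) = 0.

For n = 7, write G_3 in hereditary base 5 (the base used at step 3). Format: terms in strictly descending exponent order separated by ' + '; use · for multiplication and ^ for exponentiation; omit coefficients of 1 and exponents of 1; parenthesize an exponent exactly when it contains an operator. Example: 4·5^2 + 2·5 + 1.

5^5 + 2

step 0: 7 = 2^2 + 2 + 1; sub 3 for 2: 3^3 + 3 + 1; = 31; G_1 = 31−1 = 30
step 1: 30 = 3^3 + 3; sub 4 for 3: 4^4 + 4; = 260; G_2 = 260−1 = 259
step 2: 259 = 4^4 + 3; sub 5 for 4: 5^5 + 3; = 3128; G_3 = 3128−1 = 3127
step 3: 3127 = 5^5 + 2; sub 6 for 5: 6^6 + 2; = 46658; G_4 = 46658−1 = 46657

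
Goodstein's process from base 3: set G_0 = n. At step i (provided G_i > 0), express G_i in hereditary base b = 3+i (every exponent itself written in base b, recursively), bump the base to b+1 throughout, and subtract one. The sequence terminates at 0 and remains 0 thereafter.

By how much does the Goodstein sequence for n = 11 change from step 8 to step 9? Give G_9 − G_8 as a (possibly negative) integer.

4

G_0 = 11. HB_3(11) = 3^2 + 2. Bump = 18. G_1 = 17.
G_1 = 17. HB_4(17) = 4^2 + 1. Bump = 26. G_2 = 25.
G_2 = 25. HB_5(25) = 5^2. Bump = 36. G_3 = 35.
G_3 = 35. HB_6(35) = 5·6 + 5. Bump = 40. G_4 = 39.
G_4 = 39. HB_7(39) = 5·7 + 4. Bump = 44. G_5 = 43.
G_5 = 43. HB_8(43) = 5·8 + 3. Bump = 48. G_6 = 47.
G_6 = 47. HB_9(47) = 5·9 + 2. Bump = 52. G_7 = 51.
G_7 = 51. HB_10(51) = 5·10 + 1. Bump = 56. G_8 = 55.
G_8 = 55. HB_11(55) = 5·11. Bump = 60. G_9 = 59.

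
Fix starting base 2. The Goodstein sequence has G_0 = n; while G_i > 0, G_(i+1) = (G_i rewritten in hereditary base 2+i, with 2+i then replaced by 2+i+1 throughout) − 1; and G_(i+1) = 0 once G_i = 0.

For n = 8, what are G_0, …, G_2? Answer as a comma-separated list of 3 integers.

step 0: 8 = 2^(2 + 1); sub 3 for 2: 3^(3 + 1); = 81; G_1 = 81−1 = 80
step 1: 80 = 2·3^3 + 2·3^2 + 2·3 + 2; sub 4 for 3: 2·4^4 + 2·4^2 + 2·4 + 2; = 554; G_2 = 554−1 = 553

8, 80, 553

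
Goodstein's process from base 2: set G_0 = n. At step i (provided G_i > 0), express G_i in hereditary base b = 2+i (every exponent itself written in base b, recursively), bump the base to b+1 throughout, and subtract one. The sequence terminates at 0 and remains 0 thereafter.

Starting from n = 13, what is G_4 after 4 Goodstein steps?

280711

step 0: 13 = 2^(2 + 1) + 2^2 + 1; sub 3 for 2: 3^(3 + 1) + 3^3 + 1; = 109; G_1 = 109−1 = 108
step 1: 108 = 3^(3 + 1) + 3^3; sub 4 for 3: 4^(4 + 1) + 4^4; = 1280; G_2 = 1280−1 = 1279
step 2: 1279 = 4^(4 + 1) + 3·4^3 + 3·4^2 + 3·4 + 3; sub 5 for 4: 5^(5 + 1) + 3·5^3 + 3·5^2 + 3·5 + 3; = 16093; G_3 = 16093−1 = 16092
step 3: 16092 = 5^(5 + 1) + 3·5^3 + 3·5^2 + 3·5 + 2; sub 6 for 5: 6^(6 + 1) + 3·6^3 + 3·6^2 + 3·6 + 2; = 280712; G_4 = 280712−1 = 280711
step 4: 280711 = 6^(6 + 1) + 3·6^3 + 3·6^2 + 3·6 + 1; sub 7 for 6: 7^(7 + 1) + 3·7^3 + 3·7^2 + 3·7 + 1; = 5765999; G_5 = 5765999−1 = 5765998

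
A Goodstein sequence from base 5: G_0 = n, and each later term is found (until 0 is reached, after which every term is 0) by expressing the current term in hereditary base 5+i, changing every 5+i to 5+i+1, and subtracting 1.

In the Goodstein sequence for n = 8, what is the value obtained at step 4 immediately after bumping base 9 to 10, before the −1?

8

G_0=8  [base 5] 5 + 3  →[5↦6]→  6 + 3 = 9  −1 ⇒ G_1=8
G_1=8  [base 6] 6 + 2  →[6↦7]→  7 + 2 = 9  −1 ⇒ G_2=8
G_2=8  [base 7] 7 + 1  →[7↦8]→  8 + 1 = 9  −1 ⇒ G_3=8
G_3=8  [base 8] 8  →[8↦9]→  9 = 9  −1 ⇒ G_4=8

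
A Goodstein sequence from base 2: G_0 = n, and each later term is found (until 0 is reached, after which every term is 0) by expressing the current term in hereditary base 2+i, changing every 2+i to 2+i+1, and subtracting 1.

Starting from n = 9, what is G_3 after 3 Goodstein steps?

[0] 9 ≡ 2^(2 + 1) + 1 (base 2). Lift 3: 82. −1: 81.
[1] 81 ≡ 3^(3 + 1) (base 3). Lift 4: 1024. −1: 1023.
[2] 1023 ≡ 3·4^4 + 3·4^3 + 3·4^2 + 3·4 + 3 (base 4). Lift 5: 9843. −1: 9842.
[3] 9842 ≡ 3·5^5 + 3·5^3 + 3·5^2 + 3·5 + 2 (base 5). Lift 6: 140744. −1: 140743.

9842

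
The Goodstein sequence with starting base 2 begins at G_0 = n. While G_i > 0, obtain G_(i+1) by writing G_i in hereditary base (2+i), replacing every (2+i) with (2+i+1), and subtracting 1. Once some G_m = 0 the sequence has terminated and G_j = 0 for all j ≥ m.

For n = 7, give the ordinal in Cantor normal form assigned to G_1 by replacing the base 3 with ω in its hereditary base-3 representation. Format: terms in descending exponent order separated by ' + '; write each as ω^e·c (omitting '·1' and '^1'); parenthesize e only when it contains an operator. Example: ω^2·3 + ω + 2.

base 2: 7 = 2^2 + 2 + 1; at 3: 3^3 + 3 + 1 = 31; next = 30
base 3: 30 = 3^3 + 3; at 4: 4^4 + 4 = 260; next = 259

ω^ω + ω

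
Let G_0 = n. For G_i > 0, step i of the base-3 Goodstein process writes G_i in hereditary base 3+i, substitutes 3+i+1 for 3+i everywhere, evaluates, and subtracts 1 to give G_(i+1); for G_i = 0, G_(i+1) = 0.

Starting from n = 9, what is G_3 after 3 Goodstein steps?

19

[0] 9 ≡ 3^2 (base 3). Lift 4: 16. −1: 15.
[1] 15 ≡ 3·4 + 3 (base 4). Lift 5: 18. −1: 17.
[2] 17 ≡ 3·5 + 2 (base 5). Lift 6: 20. −1: 19.
[3] 19 ≡ 3·6 + 1 (base 6). Lift 7: 22. −1: 21.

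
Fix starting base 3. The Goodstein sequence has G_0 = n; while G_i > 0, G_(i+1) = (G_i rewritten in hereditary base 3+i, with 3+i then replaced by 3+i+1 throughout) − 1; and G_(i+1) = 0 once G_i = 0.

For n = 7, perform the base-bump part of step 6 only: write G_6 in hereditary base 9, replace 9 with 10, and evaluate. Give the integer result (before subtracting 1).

G_0 = 7. HB_3(7) = 2·3 + 1. Bump = 9. G_1 = 8.
G_1 = 8. HB_4(8) = 2·4. Bump = 10. G_2 = 9.
G_2 = 9. HB_5(9) = 5 + 4. Bump = 10. G_3 = 9.
G_3 = 9. HB_6(9) = 6 + 3. Bump = 10. G_4 = 9.
G_4 = 9. HB_7(9) = 7 + 2. Bump = 10. G_5 = 9.
G_5 = 9. HB_8(9) = 8 + 1. Bump = 10. G_6 = 9.
G_6 = 9. HB_9(9) = 9. Bump = 10. G_7 = 9.

10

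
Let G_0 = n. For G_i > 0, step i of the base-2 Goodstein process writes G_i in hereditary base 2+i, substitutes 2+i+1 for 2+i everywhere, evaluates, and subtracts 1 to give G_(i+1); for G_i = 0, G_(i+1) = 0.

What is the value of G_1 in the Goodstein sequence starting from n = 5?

[0] 5 ≡ 2^2 + 1 (base 2). Lift 3: 28. −1: 27.
[1] 27 ≡ 3^3 (base 3). Lift 4: 256. −1: 255.

27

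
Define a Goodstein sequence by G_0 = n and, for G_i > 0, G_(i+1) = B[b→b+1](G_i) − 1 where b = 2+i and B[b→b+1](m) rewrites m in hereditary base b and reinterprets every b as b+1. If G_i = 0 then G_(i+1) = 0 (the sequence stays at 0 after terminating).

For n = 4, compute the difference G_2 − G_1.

base 2: 4 = 2^2; at 3: 3^3 = 27; next = 26
base 3: 26 = 2·3^2 + 2·3 + 2; at 4: 2·4^2 + 2·4 + 2 = 42; next = 41

15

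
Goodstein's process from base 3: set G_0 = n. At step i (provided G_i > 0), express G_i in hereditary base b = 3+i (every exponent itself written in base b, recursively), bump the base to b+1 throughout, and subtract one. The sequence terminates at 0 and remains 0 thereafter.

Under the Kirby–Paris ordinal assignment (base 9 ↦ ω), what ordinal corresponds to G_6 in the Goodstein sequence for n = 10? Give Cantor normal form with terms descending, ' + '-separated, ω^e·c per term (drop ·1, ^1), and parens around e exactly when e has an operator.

base 3: 10 = 3^2 + 1; at 4: 4^2 + 1 = 17; next = 16
base 4: 16 = 4^2; at 5: 5^2 = 25; next = 24
base 5: 24 = 4·5 + 4; at 6: 4·6 + 4 = 28; next = 27
base 6: 27 = 4·6 + 3; at 7: 4·7 + 3 = 31; next = 30
base 7: 30 = 4·7 + 2; at 8: 4·8 + 2 = 34; next = 33
base 8: 33 = 4·8 + 1; at 9: 4·9 + 1 = 37; next = 36

ω·4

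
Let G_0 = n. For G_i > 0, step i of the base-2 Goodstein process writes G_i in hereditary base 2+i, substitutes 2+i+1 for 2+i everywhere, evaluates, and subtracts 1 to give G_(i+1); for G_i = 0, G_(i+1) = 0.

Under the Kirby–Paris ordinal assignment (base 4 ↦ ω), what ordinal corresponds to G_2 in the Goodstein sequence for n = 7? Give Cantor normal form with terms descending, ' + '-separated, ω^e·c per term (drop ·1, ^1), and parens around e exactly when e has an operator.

ω^ω + 3

G_0=7  [base 2] 2^2 + 2 + 1  →[2↦3]→  3^3 + 3 + 1 = 31  −1 ⇒ G_1=30
G_1=30  [base 3] 3^3 + 3  →[3↦4]→  4^4 + 4 = 260  −1 ⇒ G_2=259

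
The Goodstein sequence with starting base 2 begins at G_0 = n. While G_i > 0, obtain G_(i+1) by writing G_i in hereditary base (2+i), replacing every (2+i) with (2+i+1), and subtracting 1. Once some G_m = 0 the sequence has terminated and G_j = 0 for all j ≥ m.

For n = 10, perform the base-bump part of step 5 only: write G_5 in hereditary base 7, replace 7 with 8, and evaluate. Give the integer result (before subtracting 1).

84073324

G_0=10  [base 2] 2^(2 + 1) + 2  →[2↦3]→  3^(3 + 1) + 3 = 84  −1 ⇒ G_1=83
G_1=83  [base 3] 3^(3 + 1) + 2  →[3↦4]→  4^(4 + 1) + 2 = 1026  −1 ⇒ G_2=1025
G_2=1025  [base 4] 4^(4 + 1) + 1  →[4↦5]→  5^(5 + 1) + 1 = 15626  −1 ⇒ G_3=15625
G_3=15625  [base 5] 5^(5 + 1)  →[5↦6]→  6^(6 + 1) = 279936  −1 ⇒ G_4=279935
G_4=279935  [base 6] 5·6^6 + 5·6^5 + 5·6^4 + 5·6^3 + 5·6^2 + 5·6 + 5  →[6↦7]→  5·7^7 + 5·7^5 + 5·7^4 + 5·7^3 + 5·7^2 + 5·7 + 5 = 4215755  −1 ⇒ G_5=4215754
G_5=4215754  [base 7] 5·7^7 + 5·7^5 + 5·7^4 + 5·7^3 + 5·7^2 + 5·7 + 4  →[7↦8]→  5·8^8 + 5·8^5 + 5·8^4 + 5·8^3 + 5·8^2 + 5·8 + 4 = 84073324  −1 ⇒ G_6=84073323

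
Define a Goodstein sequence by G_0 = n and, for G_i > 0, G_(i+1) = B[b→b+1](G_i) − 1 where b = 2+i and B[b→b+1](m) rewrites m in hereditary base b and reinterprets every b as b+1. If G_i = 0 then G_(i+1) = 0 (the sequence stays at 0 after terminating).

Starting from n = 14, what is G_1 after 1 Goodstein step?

110

i=0: 14 = 2^(2 + 1) + 2^2 + 2 (b=2); 2→3: 3^(3 + 1) + 3^3 + 3 = 111; 111−1 = 110
i=1: 110 = 3^(3 + 1) + 3^3 + 2 (b=3); 3→4: 4^(4 + 1) + 4^4 + 2 = 1282; 1282−1 = 1281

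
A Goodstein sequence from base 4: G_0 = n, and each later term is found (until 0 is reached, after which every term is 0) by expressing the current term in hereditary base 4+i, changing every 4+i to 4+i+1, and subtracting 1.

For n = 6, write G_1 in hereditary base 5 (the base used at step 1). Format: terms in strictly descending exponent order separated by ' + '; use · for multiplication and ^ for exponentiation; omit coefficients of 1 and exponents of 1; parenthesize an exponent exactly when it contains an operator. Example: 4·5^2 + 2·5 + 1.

[0] 6 ≡ 4 + 2 (base 4). Lift 5: 7. −1: 6.
[1] 6 ≡ 5 + 1 (base 5). Lift 6: 7. −1: 6.

5 + 1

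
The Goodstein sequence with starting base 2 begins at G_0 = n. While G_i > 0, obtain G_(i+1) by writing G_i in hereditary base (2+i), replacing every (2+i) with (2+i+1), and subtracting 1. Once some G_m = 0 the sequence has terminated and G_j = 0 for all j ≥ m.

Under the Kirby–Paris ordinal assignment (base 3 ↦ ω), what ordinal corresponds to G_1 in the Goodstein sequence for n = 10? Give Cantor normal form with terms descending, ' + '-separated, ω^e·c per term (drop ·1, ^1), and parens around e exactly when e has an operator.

ω^(ω + 1) + 2

10 —HB2→ 2^(2 + 1) + 2 —bump→ 3^(3 + 1) + 3 = 84 —(−1)→ 83
83 —HB3→ 3^(3 + 1) + 2 —bump→ 4^(4 + 1) + 2 = 1026 —(−1)→ 1025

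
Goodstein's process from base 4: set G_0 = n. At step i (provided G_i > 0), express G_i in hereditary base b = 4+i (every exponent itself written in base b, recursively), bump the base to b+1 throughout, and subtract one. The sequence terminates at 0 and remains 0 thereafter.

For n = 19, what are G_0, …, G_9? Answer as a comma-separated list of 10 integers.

base 4: 19 = 4^2 + 3; at 5: 5^2 + 3 = 28; next = 27
base 5: 27 = 5^2 + 2; at 6: 6^2 + 2 = 38; next = 37
base 6: 37 = 6^2 + 1; at 7: 7^2 + 1 = 50; next = 49
base 7: 49 = 7^2; at 8: 8^2 = 64; next = 63
base 8: 63 = 7·8 + 7; at 9: 7·9 + 7 = 70; next = 69
base 9: 69 = 7·9 + 6; at 10: 7·10 + 6 = 76; next = 75
base 10: 75 = 7·10 + 5; at 11: 7·11 + 5 = 82; next = 81
base 11: 81 = 7·11 + 4; at 12: 7·12 + 4 = 88; next = 87
base 12: 87 = 7·12 + 3; at 13: 7·13 + 3 = 94; next = 93

19, 27, 37, 49, 63, 69, 75, 81, 87, 93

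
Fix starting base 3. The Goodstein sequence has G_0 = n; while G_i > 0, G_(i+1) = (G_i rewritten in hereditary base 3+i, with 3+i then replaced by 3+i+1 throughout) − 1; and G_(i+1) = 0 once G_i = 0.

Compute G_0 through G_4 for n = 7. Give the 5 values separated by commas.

7, 8, 9, 9, 9

i=0: 7 = 2·3 + 1 (b=3); 3→4: 2·4 + 1 = 9; 9−1 = 8
i=1: 8 = 2·4 (b=4); 4→5: 2·5 = 10; 10−1 = 9
i=2: 9 = 5 + 4 (b=5); 5→6: 6 + 4 = 10; 10−1 = 9
i=3: 9 = 6 + 3 (b=6); 6→7: 7 + 3 = 10; 10−1 = 9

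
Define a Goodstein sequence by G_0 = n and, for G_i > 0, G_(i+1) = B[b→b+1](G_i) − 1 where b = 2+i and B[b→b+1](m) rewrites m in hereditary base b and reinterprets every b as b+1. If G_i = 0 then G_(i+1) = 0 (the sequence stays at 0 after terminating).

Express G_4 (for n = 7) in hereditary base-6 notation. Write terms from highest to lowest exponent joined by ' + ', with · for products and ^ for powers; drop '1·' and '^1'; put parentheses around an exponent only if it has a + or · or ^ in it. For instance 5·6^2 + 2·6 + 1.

base 2: 7 = 2^2 + 2 + 1; at 3: 3^3 + 3 + 1 = 31; next = 30
base 3: 30 = 3^3 + 3; at 4: 4^4 + 4 = 260; next = 259
base 4: 259 = 4^4 + 3; at 5: 5^5 + 3 = 3128; next = 3127
base 5: 3127 = 5^5 + 2; at 6: 6^6 + 2 = 46658; next = 46657
base 6: 46657 = 6^6 + 1; at 7: 7^7 + 1 = 823544; next = 823543

6^6 + 1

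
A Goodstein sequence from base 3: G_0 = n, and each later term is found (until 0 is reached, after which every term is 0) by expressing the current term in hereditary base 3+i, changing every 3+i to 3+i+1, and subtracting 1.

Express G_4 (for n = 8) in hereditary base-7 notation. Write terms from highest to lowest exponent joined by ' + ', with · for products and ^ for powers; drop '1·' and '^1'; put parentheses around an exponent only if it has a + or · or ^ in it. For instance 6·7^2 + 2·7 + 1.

7 + 4

G_0=8  [base 3] 2·3 + 2  →[3↦4]→  2·4 + 2 = 10  −1 ⇒ G_1=9
G_1=9  [base 4] 2·4 + 1  →[4↦5]→  2·5 + 1 = 11  −1 ⇒ G_2=10
G_2=10  [base 5] 2·5  →[5↦6]→  2·6 = 12  −1 ⇒ G_3=11
G_3=11  [base 6] 6 + 5  →[6↦7]→  7 + 5 = 12  −1 ⇒ G_4=11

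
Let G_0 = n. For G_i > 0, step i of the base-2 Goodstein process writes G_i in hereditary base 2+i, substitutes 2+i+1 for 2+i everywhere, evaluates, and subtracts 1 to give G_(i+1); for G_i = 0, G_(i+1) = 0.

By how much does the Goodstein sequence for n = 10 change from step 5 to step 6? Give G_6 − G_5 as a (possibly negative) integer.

79857569

G_0 = 10. HB_2(10) = 2^(2 + 1) + 2. Bump = 84. G_1 = 83.
G_1 = 83. HB_3(83) = 3^(3 + 1) + 2. Bump = 1026. G_2 = 1025.
G_2 = 1025. HB_4(1025) = 4^(4 + 1) + 1. Bump = 15626. G_3 = 15625.
G_3 = 15625. HB_5(15625) = 5^(5 + 1). Bump = 279936. G_4 = 279935.
G_4 = 279935. HB_6(279935) = 5·6^6 + 5·6^5 + 5·6^4 + 5·6^3 + 5·6^2 + 5·6 + 5. Bump = 4215755. G_5 = 4215754.
G_5 = 4215754. HB_7(4215754) = 5·7^7 + 5·7^5 + 5·7^4 + 5·7^3 + 5·7^2 + 5·7 + 4. Bump = 84073324. G_6 = 84073323.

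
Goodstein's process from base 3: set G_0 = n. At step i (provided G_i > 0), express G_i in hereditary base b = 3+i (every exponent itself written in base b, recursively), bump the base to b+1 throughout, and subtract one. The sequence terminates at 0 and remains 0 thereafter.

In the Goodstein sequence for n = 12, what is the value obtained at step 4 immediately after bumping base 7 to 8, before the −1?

G_0 = 12. HB_3(12) = 3^2 + 3. Bump = 20. G_1 = 19.
G_1 = 19. HB_4(19) = 4^2 + 3. Bump = 28. G_2 = 27.
G_2 = 27. HB_5(27) = 5^2 + 2. Bump = 38. G_3 = 37.
G_3 = 37. HB_6(37) = 6^2 + 1. Bump = 50. G_4 = 49.
G_4 = 49. HB_7(49) = 7^2. Bump = 64. G_5 = 63.

64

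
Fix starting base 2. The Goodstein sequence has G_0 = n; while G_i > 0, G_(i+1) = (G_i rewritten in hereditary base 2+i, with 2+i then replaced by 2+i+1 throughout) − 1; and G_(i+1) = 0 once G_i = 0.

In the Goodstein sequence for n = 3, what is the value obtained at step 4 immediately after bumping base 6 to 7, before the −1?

[0] 3 ≡ 2 + 1 (base 2). Lift 3: 4. −1: 3.
[1] 3 ≡ 3 (base 3). Lift 4: 4. −1: 3.
[2] 3 ≡ 3 (base 4). Lift 5: 3. −1: 2.
[3] 2 ≡ 2 (base 5). Lift 6: 2. −1: 1.
[4] 1 ≡ 1 (base 6). Lift 7: 1. −1: 0.

1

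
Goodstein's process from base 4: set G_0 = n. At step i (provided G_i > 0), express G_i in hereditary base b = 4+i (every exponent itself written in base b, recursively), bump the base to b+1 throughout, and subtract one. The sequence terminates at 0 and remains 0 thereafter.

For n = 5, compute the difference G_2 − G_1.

0

G_0=5  [base 4] 4 + 1  →[4↦5]→  5 + 1 = 6  −1 ⇒ G_1=5
G_1=5  [base 5] 5  →[5↦6]→  6 = 6  −1 ⇒ G_2=5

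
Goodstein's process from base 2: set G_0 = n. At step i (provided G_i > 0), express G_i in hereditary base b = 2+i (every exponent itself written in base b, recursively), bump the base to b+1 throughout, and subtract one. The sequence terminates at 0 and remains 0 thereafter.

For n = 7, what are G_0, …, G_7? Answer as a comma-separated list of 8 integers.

7, 30, 259, 3127, 46657, 823543, 16777215, 37665879

(0) 7|_2 = 2^2 + 2 + 1 ↦ 3^3 + 3 + 1|_3 = 31 ⇒ 30
(1) 30|_3 = 3^3 + 3 ↦ 4^4 + 4|_4 = 260 ⇒ 259
(2) 259|_4 = 4^4 + 3 ↦ 5^5 + 3|_5 = 3128 ⇒ 3127
(3) 3127|_5 = 5^5 + 2 ↦ 6^6 + 2|_6 = 46658 ⇒ 46657
(4) 46657|_6 = 6^6 + 1 ↦ 7^7 + 1|_7 = 823544 ⇒ 823543
(5) 823543|_7 = 7^7 ↦ 8^8|_8 = 16777216 ⇒ 16777215
(6) 16777215|_8 = 7·8^7 + 7·8^6 + 7·8^5 + 7·8^4 + 7·8^3 + 7·8^2 + 7·8 + 7 ↦ 7·9^7 + 7·9^6 + 7·9^5 + 7·9^4 + 7·9^3 + 7·9^2 + 7·9 + 7|_9 = 37665880 ⇒ 37665879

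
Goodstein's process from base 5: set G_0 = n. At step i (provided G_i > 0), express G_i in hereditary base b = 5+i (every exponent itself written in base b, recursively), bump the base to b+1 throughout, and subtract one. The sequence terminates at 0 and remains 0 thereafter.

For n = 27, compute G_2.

G_0 = 27. HB_5(27) = 5^2 + 2. Bump = 38. G_1 = 37.
G_1 = 37. HB_6(37) = 6^2 + 1. Bump = 50. G_2 = 49.
G_2 = 49. HB_7(49) = 7^2. Bump = 64. G_3 = 63.

49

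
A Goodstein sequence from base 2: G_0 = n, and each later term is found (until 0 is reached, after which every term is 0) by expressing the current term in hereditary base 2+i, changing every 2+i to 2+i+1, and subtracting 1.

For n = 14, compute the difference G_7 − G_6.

3352711577

G_0 = 14. HB_2(14) = 2^(2 + 1) + 2^2 + 2. Bump = 111. G_1 = 110.
G_1 = 110. HB_3(110) = 3^(3 + 1) + 3^3 + 2. Bump = 1282. G_2 = 1281.
G_2 = 1281. HB_4(1281) = 4^(4 + 1) + 4^4 + 1. Bump = 18751. G_3 = 18750.
G_3 = 18750. HB_5(18750) = 5^(5 + 1) + 5^5. Bump = 326592. G_4 = 326591.
G_4 = 326591. HB_6(326591) = 6^(6 + 1) + 5·6^5 + 5·6^4 + 5·6^3 + 5·6^2 + 5·6 + 5. Bump = 5862841. G_5 = 5862840.
G_5 = 5862840. HB_7(5862840) = 7^(7 + 1) + 5·7^5 + 5·7^4 + 5·7^3 + 5·7^2 + 5·7 + 4. Bump = 134404972. G_6 = 134404971.
G_6 = 134404971. HB_8(134404971) = 8^(8 + 1) + 5·8^5 + 5·8^4 + 5·8^3 + 5·8^2 + 5·8 + 3. Bump = 3487116549. G_7 = 3487116548.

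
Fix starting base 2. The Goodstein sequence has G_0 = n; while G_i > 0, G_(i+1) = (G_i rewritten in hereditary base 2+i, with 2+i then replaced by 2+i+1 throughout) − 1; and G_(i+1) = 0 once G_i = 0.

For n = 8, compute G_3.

G_0=8  [base 2] 2^(2 + 1)  →[2↦3]→  3^(3 + 1) = 81  −1 ⇒ G_1=80
G_1=80  [base 3] 2·3^3 + 2·3^2 + 2·3 + 2  →[3↦4]→  2·4^4 + 2·4^2 + 2·4 + 2 = 554  −1 ⇒ G_2=553
G_2=553  [base 4] 2·4^4 + 2·4^2 + 2·4 + 1  →[4↦5]→  2·5^5 + 2·5^2 + 2·5 + 1 = 6311  −1 ⇒ G_3=6310
G_3=6310  [base 5] 2·5^5 + 2·5^2 + 2·5  →[5↦6]→  2·6^6 + 2·6^2 + 2·6 = 93396  −1 ⇒ G_4=93395

6310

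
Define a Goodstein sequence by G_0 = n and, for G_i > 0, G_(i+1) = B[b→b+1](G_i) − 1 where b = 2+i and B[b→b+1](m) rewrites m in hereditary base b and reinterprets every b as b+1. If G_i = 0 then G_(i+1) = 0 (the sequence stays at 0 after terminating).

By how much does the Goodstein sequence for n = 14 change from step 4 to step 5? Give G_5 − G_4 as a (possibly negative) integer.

5536249

[0] 14 ≡ 2^(2 + 1) + 2^2 + 2 (base 2). Lift 3: 111. −1: 110.
[1] 110 ≡ 3^(3 + 1) + 3^3 + 2 (base 3). Lift 4: 1282. −1: 1281.
[2] 1281 ≡ 4^(4 + 1) + 4^4 + 1 (base 4). Lift 5: 18751. −1: 18750.
[3] 18750 ≡ 5^(5 + 1) + 5^5 (base 5). Lift 6: 326592. −1: 326591.
[4] 326591 ≡ 6^(6 + 1) + 5·6^5 + 5·6^4 + 5·6^3 + 5·6^2 + 5·6 + 5 (base 6). Lift 7: 5862841. −1: 5862840.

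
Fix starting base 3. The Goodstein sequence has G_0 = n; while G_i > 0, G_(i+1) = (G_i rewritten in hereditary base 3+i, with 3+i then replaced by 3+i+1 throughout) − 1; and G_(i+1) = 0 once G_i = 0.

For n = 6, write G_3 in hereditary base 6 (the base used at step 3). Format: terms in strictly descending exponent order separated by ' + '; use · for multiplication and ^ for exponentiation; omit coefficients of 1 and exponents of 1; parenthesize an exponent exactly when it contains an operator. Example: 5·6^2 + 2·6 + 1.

6 —HB3→ 2·3 —bump→ 2·4 = 8 —(−1)→ 7
7 —HB4→ 4 + 3 —bump→ 5 + 3 = 8 —(−1)→ 7
7 —HB5→ 5 + 2 —bump→ 6 + 2 = 8 —(−1)→ 7
7 —HB6→ 6 + 1 —bump→ 7 + 1 = 8 —(−1)→ 7

6 + 1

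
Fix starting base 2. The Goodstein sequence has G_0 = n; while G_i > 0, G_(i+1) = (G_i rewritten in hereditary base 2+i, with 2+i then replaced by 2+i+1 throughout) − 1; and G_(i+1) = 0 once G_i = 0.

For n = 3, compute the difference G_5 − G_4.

-1

G_0 = 3. HB_2(3) = 2 + 1. Bump = 4. G_1 = 3.
G_1 = 3. HB_3(3) = 3. Bump = 4. G_2 = 3.
G_2 = 3. HB_4(3) = 3. Bump = 3. G_3 = 2.
G_3 = 2. HB_5(2) = 2. Bump = 2. G_4 = 1.
G_4 = 1. HB_6(1) = 1. Bump = 1. G_5 = 0.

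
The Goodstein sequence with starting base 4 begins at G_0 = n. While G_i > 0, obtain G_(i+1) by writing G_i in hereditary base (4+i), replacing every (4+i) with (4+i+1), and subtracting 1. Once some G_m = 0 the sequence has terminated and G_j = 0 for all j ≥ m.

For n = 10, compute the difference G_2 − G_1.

G_0 = 10. HB_4(10) = 2·4 + 2. Bump = 12. G_1 = 11.
G_1 = 11. HB_5(11) = 2·5 + 1. Bump = 13. G_2 = 12.

1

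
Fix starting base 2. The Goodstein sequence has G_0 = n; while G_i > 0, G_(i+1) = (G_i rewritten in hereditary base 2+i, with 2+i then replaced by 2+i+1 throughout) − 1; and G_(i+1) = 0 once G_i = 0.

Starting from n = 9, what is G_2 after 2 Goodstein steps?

i=0: 9 = 2^(2 + 1) + 1 (b=2); 2→3: 3^(3 + 1) + 1 = 82; 82−1 = 81
i=1: 81 = 3^(3 + 1) (b=3); 3→4: 4^(4 + 1) = 1024; 1024−1 = 1023
i=2: 1023 = 3·4^4 + 3·4^3 + 3·4^2 + 3·4 + 3 (b=4); 4→5: 3·5^5 + 3·5^3 + 3·5^2 + 3·5 + 3 = 9843; 9843−1 = 9842

1023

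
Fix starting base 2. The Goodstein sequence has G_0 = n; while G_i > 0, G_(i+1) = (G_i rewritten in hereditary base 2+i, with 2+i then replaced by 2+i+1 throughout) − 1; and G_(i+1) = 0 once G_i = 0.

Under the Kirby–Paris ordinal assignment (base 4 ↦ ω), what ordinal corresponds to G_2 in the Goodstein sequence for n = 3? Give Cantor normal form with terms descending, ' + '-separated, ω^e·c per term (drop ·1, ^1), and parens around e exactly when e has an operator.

3

step 0: 3 = 2 + 1; sub 3 for 2: 3 + 1; = 4; G_1 = 4−1 = 3
step 1: 3 = 3; sub 4 for 3: 4; = 4; G_2 = 4−1 = 3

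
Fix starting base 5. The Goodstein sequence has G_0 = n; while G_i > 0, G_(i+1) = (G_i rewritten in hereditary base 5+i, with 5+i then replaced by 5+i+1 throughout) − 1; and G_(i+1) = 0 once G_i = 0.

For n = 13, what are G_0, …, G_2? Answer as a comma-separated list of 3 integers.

step 0: 13 = 2·5 + 3; sub 6 for 5: 2·6 + 3; = 15; G_1 = 15−1 = 14
step 1: 14 = 2·6 + 2; sub 7 for 6: 2·7 + 2; = 16; G_2 = 16−1 = 15

13, 14, 15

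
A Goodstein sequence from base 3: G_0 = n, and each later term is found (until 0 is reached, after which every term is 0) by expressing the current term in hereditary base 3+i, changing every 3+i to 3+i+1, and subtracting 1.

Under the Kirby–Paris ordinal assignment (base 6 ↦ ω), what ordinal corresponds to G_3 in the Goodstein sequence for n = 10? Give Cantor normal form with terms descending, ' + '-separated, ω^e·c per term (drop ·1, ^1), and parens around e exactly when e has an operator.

G_0=10  [base 3] 3^2 + 1  →[3↦4]→  4^2 + 1 = 17  −1 ⇒ G_1=16
G_1=16  [base 4] 4^2  →[4↦5]→  5^2 = 25  −1 ⇒ G_2=24
G_2=24  [base 5] 4·5 + 4  →[5↦6]→  4·6 + 4 = 28  −1 ⇒ G_3=27
G_3=27  [base 6] 4·6 + 3  →[6↦7]→  4·7 + 3 = 31  −1 ⇒ G_4=30

ω·4 + 3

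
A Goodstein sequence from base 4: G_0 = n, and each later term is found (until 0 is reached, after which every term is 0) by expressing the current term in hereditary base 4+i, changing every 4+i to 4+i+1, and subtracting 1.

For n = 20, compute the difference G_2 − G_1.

10

(0) 20|_4 = 4^2 + 4 ↦ 5^2 + 5|_5 = 30 ⇒ 29
(1) 29|_5 = 5^2 + 4 ↦ 6^2 + 4|_6 = 40 ⇒ 39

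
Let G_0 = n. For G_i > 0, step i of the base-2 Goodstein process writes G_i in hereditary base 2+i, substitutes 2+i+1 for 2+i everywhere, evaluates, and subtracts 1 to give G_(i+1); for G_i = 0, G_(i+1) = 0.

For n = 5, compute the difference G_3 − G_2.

212

i=0: 5 = 2^2 + 1 (b=2); 2→3: 3^3 + 1 = 28; 28−1 = 27
i=1: 27 = 3^3 (b=3); 3→4: 4^4 = 256; 256−1 = 255
i=2: 255 = 3·4^3 + 3·4^2 + 3·4 + 3 (b=4); 4→5: 3·5^3 + 3·5^2 + 3·5 + 3 = 468; 468−1 = 467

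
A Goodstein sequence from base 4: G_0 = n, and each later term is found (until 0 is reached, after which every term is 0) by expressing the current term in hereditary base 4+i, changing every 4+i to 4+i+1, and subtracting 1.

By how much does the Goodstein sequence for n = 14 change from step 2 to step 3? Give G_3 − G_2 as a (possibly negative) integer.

G_0 = 14. HB_4(14) = 3·4 + 2. Bump = 17. G_1 = 16.
G_1 = 16. HB_5(16) = 3·5 + 1. Bump = 19. G_2 = 18.
G_2 = 18. HB_6(18) = 3·6. Bump = 21. G_3 = 20.

2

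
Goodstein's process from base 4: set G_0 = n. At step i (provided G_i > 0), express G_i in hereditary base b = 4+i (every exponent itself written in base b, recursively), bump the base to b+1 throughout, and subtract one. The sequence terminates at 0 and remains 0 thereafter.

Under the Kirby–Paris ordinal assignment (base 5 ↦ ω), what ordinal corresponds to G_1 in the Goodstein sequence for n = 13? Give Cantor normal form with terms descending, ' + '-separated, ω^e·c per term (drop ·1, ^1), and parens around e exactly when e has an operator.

ω·3

base 4: 13 = 3·4 + 1; at 5: 3·5 + 1 = 16; next = 15
base 5: 15 = 3·5; at 6: 3·6 = 18; next = 17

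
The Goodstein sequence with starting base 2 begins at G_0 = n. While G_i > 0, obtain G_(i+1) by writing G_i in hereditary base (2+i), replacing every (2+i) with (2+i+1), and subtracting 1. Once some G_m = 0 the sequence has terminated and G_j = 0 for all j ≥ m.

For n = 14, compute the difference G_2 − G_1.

(0) 14|_2 = 2^(2 + 1) + 2^2 + 2 ↦ 3^(3 + 1) + 3^3 + 3|_3 = 111 ⇒ 110
(1) 110|_3 = 3^(3 + 1) + 3^3 + 2 ↦ 4^(4 + 1) + 4^4 + 2|_4 = 1282 ⇒ 1281

1171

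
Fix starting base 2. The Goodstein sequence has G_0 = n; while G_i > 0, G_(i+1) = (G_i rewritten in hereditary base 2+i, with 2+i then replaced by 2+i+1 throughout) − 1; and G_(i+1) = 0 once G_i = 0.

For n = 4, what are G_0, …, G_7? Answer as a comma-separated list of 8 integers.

4, 26, 41, 60, 83, 109, 139, 173

G_0 = 4. HB_2(4) = 2^2. Bump = 27. G_1 = 26.
G_1 = 26. HB_3(26) = 2·3^2 + 2·3 + 2. Bump = 42. G_2 = 41.
G_2 = 41. HB_4(41) = 2·4^2 + 2·4 + 1. Bump = 61. G_3 = 60.
G_3 = 60. HB_5(60) = 2·5^2 + 2·5. Bump = 84. G_4 = 83.
G_4 = 83. HB_6(83) = 2·6^2 + 6 + 5. Bump = 110. G_5 = 109.
G_5 = 109. HB_7(109) = 2·7^2 + 7 + 4. Bump = 140. G_6 = 139.
G_6 = 139. HB_8(139) = 2·8^2 + 8 + 3. Bump = 174. G_7 = 173.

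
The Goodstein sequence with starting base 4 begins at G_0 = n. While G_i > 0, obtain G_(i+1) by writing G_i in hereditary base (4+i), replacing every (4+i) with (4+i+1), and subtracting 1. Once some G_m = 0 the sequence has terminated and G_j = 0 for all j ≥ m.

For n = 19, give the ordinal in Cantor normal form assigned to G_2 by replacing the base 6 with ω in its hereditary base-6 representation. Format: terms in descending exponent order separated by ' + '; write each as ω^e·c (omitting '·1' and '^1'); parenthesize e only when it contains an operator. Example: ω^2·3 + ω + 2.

19 —HB4→ 4^2 + 3 —bump→ 5^2 + 3 = 28 —(−1)→ 27
27 —HB5→ 5^2 + 2 —bump→ 6^2 + 2 = 38 —(−1)→ 37
37 —HB6→ 6^2 + 1 —bump→ 7^2 + 1 = 50 —(−1)→ 49

ω^2 + 1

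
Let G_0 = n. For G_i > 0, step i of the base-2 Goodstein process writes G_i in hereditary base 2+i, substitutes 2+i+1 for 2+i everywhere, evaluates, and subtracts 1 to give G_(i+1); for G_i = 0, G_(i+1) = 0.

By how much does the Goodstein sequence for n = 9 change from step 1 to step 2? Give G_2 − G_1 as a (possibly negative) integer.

9 —HB2→ 2^(2 + 1) + 1 —bump→ 3^(3 + 1) + 1 = 82 —(−1)→ 81
81 —HB3→ 3^(3 + 1) —bump→ 4^(4 + 1) = 1024 —(−1)→ 1023

942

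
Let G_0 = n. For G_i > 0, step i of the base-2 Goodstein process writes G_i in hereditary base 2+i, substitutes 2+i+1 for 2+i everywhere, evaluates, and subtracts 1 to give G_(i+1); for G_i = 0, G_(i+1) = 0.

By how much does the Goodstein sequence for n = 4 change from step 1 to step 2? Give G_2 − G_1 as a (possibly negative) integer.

15

4 —HB2→ 2^2 —bump→ 3^3 = 27 —(−1)→ 26
26 —HB3→ 2·3^2 + 2·3 + 2 —bump→ 2·4^2 + 2·4 + 2 = 42 —(−1)→ 41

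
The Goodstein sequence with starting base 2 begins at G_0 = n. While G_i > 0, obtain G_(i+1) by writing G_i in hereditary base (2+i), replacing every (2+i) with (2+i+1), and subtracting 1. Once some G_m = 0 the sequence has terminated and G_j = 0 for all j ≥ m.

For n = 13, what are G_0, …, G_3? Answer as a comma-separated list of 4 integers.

step 0: 13 = 2^(2 + 1) + 2^2 + 1; sub 3 for 2: 3^(3 + 1) + 3^3 + 1; = 109; G_1 = 109−1 = 108
step 1: 108 = 3^(3 + 1) + 3^3; sub 4 for 3: 4^(4 + 1) + 4^4; = 1280; G_2 = 1280−1 = 1279
step 2: 1279 = 4^(4 + 1) + 3·4^3 + 3·4^2 + 3·4 + 3; sub 5 for 4: 5^(5 + 1) + 3·5^3 + 3·5^2 + 3·5 + 3; = 16093; G_3 = 16093−1 = 16092

13, 108, 1279, 16092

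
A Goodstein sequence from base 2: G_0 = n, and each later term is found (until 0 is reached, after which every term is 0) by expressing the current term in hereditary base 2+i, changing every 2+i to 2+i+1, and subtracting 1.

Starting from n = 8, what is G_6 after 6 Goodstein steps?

33554571

[0] 8 ≡ 2^(2 + 1) (base 2). Lift 3: 81. −1: 80.
[1] 80 ≡ 2·3^3 + 2·3^2 + 2·3 + 2 (base 3). Lift 4: 554. −1: 553.
[2] 553 ≡ 2·4^4 + 2·4^2 + 2·4 + 1 (base 4). Lift 5: 6311. −1: 6310.
[3] 6310 ≡ 2·5^5 + 2·5^2 + 2·5 (base 5). Lift 6: 93396. −1: 93395.
[4] 93395 ≡ 2·6^6 + 2·6^2 + 6 + 5 (base 6). Lift 7: 1647196. −1: 1647195.
[5] 1647195 ≡ 2·7^7 + 2·7^2 + 7 + 4 (base 7). Lift 8: 33554572. −1: 33554571.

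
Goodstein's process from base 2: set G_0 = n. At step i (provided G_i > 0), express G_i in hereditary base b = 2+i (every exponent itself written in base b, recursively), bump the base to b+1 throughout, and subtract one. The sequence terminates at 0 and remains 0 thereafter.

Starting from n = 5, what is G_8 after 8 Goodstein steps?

(0) 5|_2 = 2^2 + 1 ↦ 3^3 + 1|_3 = 28 ⇒ 27
(1) 27|_3 = 3^3 ↦ 4^4|_4 = 256 ⇒ 255
(2) 255|_4 = 3·4^3 + 3·4^2 + 3·4 + 3 ↦ 3·5^3 + 3·5^2 + 3·5 + 3|_5 = 468 ⇒ 467
(3) 467|_5 = 3·5^3 + 3·5^2 + 3·5 + 2 ↦ 3·6^3 + 3·6^2 + 3·6 + 2|_6 = 776 ⇒ 775
(4) 775|_6 = 3·6^3 + 3·6^2 + 3·6 + 1 ↦ 3·7^3 + 3·7^2 + 3·7 + 1|_7 = 1198 ⇒ 1197
(5) 1197|_7 = 3·7^3 + 3·7^2 + 3·7 ↦ 3·8^3 + 3·8^2 + 3·8|_8 = 1752 ⇒ 1751
(6) 1751|_8 = 3·8^3 + 3·8^2 + 2·8 + 7 ↦ 3·9^3 + 3·9^2 + 2·9 + 7|_9 = 2455 ⇒ 2454
(7) 2454|_9 = 3·9^3 + 3·9^2 + 2·9 + 6 ↦ 3·10^3 + 3·10^2 + 2·10 + 6|_10 = 3326 ⇒ 3325

3325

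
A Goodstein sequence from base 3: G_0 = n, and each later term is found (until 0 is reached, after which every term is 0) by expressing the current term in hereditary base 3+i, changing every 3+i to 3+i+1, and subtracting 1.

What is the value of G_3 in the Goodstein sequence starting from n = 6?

6 —HB3→ 2·3 —bump→ 2·4 = 8 —(−1)→ 7
7 —HB4→ 4 + 3 —bump→ 5 + 3 = 8 —(−1)→ 7
7 —HB5→ 5 + 2 —bump→ 6 + 2 = 8 —(−1)→ 7

7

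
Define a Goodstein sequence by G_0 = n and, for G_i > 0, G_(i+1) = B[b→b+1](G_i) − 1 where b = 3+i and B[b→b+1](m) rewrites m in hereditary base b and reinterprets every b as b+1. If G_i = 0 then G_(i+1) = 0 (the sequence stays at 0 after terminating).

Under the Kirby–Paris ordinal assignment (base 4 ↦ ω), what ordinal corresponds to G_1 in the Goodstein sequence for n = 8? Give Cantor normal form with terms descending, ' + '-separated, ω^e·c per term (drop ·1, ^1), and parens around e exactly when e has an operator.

(0) 8|_3 = 2·3 + 2 ↦ 2·4 + 2|_4 = 10 ⇒ 9
(1) 9|_4 = 2·4 + 1 ↦ 2·5 + 1|_5 = 11 ⇒ 10

ω·2 + 1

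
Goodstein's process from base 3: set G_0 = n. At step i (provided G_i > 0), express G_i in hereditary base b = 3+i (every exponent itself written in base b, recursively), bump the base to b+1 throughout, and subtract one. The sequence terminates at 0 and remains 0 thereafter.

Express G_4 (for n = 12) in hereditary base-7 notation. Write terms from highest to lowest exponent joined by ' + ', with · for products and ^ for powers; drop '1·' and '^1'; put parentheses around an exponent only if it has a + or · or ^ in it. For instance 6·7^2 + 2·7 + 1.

7^2

[0] 12 ≡ 3^2 + 3 (base 3). Lift 4: 20. −1: 19.
[1] 19 ≡ 4^2 + 3 (base 4). Lift 5: 28. −1: 27.
[2] 27 ≡ 5^2 + 2 (base 5). Lift 6: 38. −1: 37.
[3] 37 ≡ 6^2 + 1 (base 6). Lift 7: 50. −1: 49.
[4] 49 ≡ 7^2 (base 7). Lift 8: 64. −1: 63.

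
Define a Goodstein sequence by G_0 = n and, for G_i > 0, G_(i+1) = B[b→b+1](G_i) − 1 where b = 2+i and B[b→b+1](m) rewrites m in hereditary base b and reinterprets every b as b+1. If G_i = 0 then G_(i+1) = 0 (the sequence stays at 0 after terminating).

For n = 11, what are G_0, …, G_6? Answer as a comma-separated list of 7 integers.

G_0 = 11. HB_2(11) = 2^(2 + 1) + 2 + 1. Bump = 85. G_1 = 84.
G_1 = 84. HB_3(84) = 3^(3 + 1) + 3. Bump = 1028. G_2 = 1027.
G_2 = 1027. HB_4(1027) = 4^(4 + 1) + 3. Bump = 15628. G_3 = 15627.
G_3 = 15627. HB_5(15627) = 5^(5 + 1) + 2. Bump = 279938. G_4 = 279937.
G_4 = 279937. HB_6(279937) = 6^(6 + 1) + 1. Bump = 5764802. G_5 = 5764801.
G_5 = 5764801. HB_7(5764801) = 7^(7 + 1). Bump = 134217728. G_6 = 134217727.

11, 84, 1027, 15627, 279937, 5764801, 134217727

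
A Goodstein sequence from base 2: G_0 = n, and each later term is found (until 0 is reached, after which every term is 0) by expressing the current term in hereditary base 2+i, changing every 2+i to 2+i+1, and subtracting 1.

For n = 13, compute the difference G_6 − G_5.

128453481

13 —HB2→ 2^(2 + 1) + 2^2 + 1 —bump→ 3^(3 + 1) + 3^3 + 1 = 109 —(−1)→ 108
108 —HB3→ 3^(3 + 1) + 3^3 —bump→ 4^(4 + 1) + 4^4 = 1280 —(−1)→ 1279
1279 —HB4→ 4^(4 + 1) + 3·4^3 + 3·4^2 + 3·4 + 3 —bump→ 5^(5 + 1) + 3·5^3 + 3·5^2 + 3·5 + 3 = 16093 —(−1)→ 16092
16092 —HB5→ 5^(5 + 1) + 3·5^3 + 3·5^2 + 3·5 + 2 —bump→ 6^(6 + 1) + 3·6^3 + 3·6^2 + 3·6 + 2 = 280712 —(−1)→ 280711
280711 —HB6→ 6^(6 + 1) + 3·6^3 + 3·6^2 + 3·6 + 1 —bump→ 7^(7 + 1) + 3·7^3 + 3·7^2 + 3·7 + 1 = 5765999 —(−1)→ 5765998
5765998 —HB7→ 7^(7 + 1) + 3·7^3 + 3·7^2 + 3·7 —bump→ 8^(8 + 1) + 3·8^3 + 3·8^2 + 3·8 = 134219480 —(−1)→ 134219479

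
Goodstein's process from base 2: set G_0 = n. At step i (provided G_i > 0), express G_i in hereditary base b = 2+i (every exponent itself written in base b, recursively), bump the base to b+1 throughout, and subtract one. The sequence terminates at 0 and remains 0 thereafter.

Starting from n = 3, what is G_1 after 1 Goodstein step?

i=0: 3 = 2 + 1 (b=2); 2→3: 3 + 1 = 4; 4−1 = 3
i=1: 3 = 3 (b=3); 3→4: 4 = 4; 4−1 = 3

3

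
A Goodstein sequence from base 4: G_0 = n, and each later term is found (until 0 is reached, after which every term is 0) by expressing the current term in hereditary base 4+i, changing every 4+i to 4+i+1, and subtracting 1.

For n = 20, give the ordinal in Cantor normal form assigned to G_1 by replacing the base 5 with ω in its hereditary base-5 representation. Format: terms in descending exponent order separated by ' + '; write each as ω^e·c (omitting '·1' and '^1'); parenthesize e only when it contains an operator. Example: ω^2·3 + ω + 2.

ω^2 + 4

G_0=20  [base 4] 4^2 + 4  →[4↦5]→  5^2 + 5 = 30  −1 ⇒ G_1=29
G_1=29  [base 5] 5^2 + 4  →[5↦6]→  6^2 + 4 = 40  −1 ⇒ G_2=39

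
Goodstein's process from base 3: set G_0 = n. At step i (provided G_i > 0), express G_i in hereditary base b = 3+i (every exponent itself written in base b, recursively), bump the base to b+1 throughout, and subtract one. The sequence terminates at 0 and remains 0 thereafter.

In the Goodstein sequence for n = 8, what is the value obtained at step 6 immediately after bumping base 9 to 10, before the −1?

12

G_0 = 8. HB_3(8) = 2·3 + 2. Bump = 10. G_1 = 9.
G_1 = 9. HB_4(9) = 2·4 + 1. Bump = 11. G_2 = 10.
G_2 = 10. HB_5(10) = 2·5. Bump = 12. G_3 = 11.
G_3 = 11. HB_6(11) = 6 + 5. Bump = 12. G_4 = 11.
G_4 = 11. HB_7(11) = 7 + 4. Bump = 12. G_5 = 11.
G_5 = 11. HB_8(11) = 8 + 3. Bump = 12. G_6 = 11.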